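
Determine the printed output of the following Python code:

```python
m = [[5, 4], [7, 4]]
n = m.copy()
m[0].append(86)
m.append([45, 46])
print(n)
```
[[5, 4, 86], [7, 4]]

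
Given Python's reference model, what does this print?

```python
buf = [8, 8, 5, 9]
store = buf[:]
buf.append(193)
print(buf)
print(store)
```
[8, 8, 5, 9, 193]
[8, 8, 5, 9]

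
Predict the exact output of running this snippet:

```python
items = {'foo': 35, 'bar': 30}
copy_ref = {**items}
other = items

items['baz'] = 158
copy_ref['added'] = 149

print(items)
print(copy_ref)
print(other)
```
{'foo': 35, 'bar': 30, 'baz': 158}
{'foo': 35, 'bar': 30, 'added': 149}
{'foo': 35, 'bar': 30, 'baz': 158}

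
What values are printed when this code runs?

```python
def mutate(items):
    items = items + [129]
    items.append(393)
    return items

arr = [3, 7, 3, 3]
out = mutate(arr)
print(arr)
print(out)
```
[3, 7, 3, 3]
[3, 7, 3, 3, 129, 393]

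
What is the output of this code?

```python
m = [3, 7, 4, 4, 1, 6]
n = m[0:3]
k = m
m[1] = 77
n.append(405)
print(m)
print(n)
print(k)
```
[3, 77, 4, 4, 1, 6]
[3, 7, 4, 405]
[3, 77, 4, 4, 1, 6]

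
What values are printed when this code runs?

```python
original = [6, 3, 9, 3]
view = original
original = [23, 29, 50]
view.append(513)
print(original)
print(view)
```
[23, 29, 50]
[6, 3, 9, 3, 513]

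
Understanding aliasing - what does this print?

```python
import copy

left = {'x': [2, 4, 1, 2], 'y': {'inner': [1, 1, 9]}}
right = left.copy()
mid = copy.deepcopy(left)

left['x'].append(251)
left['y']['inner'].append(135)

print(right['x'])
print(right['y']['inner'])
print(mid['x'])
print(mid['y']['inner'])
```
[2, 4, 1, 2, 251]
[1, 1, 9, 135]
[2, 4, 1, 2]
[1, 1, 9]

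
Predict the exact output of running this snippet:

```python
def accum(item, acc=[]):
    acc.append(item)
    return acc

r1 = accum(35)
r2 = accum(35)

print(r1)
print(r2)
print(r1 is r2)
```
[35, 35]
[35, 35]
True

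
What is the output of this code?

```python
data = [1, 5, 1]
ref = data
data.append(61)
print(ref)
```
[1, 5, 1, 61]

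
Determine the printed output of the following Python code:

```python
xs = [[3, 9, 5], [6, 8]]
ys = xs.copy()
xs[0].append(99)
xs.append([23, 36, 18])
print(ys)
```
[[3, 9, 5, 99], [6, 8]]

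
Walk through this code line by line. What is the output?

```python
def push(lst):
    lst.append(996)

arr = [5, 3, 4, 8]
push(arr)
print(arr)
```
[5, 3, 4, 8, 996]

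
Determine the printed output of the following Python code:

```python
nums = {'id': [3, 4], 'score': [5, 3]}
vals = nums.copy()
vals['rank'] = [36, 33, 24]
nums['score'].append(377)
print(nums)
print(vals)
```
{'id': [3, 4], 'score': [5, 3, 377]}
{'id': [3, 4], 'score': [5, 3, 377], 'rank': [36, 33, 24]}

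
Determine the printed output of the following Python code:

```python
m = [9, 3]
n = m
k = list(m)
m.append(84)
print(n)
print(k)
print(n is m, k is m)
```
[9, 3, 84]
[9, 3]
True False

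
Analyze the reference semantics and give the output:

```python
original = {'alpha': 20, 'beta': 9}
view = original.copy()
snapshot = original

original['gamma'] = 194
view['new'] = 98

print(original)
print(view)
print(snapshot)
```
{'alpha': 20, 'beta': 9, 'gamma': 194}
{'alpha': 20, 'beta': 9, 'new': 98}
{'alpha': 20, 'beta': 9, 'gamma': 194}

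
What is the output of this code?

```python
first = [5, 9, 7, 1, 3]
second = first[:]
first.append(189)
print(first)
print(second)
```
[5, 9, 7, 1, 3, 189]
[5, 9, 7, 1, 3]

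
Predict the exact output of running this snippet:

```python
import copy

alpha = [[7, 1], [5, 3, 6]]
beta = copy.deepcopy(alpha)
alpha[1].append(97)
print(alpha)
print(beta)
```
[[7, 1], [5, 3, 6, 97]]
[[7, 1], [5, 3, 6]]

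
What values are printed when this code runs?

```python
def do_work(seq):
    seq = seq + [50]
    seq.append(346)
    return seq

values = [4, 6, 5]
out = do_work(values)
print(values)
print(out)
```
[4, 6, 5]
[4, 6, 5, 50, 346]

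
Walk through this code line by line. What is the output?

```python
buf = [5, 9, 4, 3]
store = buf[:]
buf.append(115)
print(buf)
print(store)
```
[5, 9, 4, 3, 115]
[5, 9, 4, 3]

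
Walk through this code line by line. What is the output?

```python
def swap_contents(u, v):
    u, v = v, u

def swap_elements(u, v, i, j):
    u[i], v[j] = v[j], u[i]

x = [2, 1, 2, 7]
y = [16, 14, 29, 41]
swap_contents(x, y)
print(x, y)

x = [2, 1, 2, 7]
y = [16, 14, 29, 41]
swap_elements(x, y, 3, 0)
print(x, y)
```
[2, 1, 2, 7] [16, 14, 29, 41]
[2, 1, 2, 16] [7, 14, 29, 41]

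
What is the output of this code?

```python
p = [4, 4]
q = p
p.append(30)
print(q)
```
[4, 4, 30]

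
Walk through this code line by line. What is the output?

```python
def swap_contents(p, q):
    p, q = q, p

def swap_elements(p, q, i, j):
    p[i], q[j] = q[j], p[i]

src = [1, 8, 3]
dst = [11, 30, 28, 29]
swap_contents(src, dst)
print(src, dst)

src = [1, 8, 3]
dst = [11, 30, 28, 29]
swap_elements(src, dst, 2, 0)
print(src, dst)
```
[1, 8, 3] [11, 30, 28, 29]
[1, 8, 11] [3, 30, 28, 29]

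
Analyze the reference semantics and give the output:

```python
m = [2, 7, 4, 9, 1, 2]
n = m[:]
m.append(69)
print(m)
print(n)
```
[2, 7, 4, 9, 1, 2, 69]
[2, 7, 4, 9, 1, 2]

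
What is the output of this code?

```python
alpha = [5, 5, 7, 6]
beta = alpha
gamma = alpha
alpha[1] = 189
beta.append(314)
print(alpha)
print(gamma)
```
[5, 189, 7, 6, 314]
[5, 189, 7, 6, 314]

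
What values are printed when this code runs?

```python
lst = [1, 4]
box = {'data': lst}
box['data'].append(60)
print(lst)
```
[1, 4, 60]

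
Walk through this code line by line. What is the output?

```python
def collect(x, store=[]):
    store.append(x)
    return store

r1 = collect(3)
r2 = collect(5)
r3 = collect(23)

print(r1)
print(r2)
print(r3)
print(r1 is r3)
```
[3, 5, 23]
[3, 5, 23]
[3, 5, 23]
True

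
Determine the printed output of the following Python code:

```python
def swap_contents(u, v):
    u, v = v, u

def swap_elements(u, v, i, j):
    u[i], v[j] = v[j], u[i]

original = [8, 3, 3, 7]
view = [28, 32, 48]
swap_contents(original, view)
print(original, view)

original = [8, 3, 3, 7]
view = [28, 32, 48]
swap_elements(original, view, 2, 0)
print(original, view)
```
[8, 3, 3, 7] [28, 32, 48]
[8, 3, 28, 7] [3, 32, 48]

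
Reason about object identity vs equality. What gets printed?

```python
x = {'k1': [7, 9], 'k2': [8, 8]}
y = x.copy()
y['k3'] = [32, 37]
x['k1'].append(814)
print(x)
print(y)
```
{'k1': [7, 9, 814], 'k2': [8, 8]}
{'k1': [7, 9, 814], 'k2': [8, 8], 'k3': [32, 37]}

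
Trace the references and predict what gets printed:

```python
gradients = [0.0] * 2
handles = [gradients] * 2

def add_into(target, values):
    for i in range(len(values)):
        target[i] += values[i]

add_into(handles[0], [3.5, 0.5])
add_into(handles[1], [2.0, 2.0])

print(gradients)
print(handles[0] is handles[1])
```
[5.5, 2.5]
True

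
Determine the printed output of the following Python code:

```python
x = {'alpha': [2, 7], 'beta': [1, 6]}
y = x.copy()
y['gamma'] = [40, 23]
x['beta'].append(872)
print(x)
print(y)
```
{'alpha': [2, 7], 'beta': [1, 6, 872]}
{'alpha': [2, 7], 'beta': [1, 6, 872], 'gamma': [40, 23]}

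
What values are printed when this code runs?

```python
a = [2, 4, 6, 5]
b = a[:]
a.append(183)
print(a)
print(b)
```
[2, 4, 6, 5, 183]
[2, 4, 6, 5]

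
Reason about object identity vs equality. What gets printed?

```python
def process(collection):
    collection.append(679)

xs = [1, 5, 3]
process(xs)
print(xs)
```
[1, 5, 3, 679]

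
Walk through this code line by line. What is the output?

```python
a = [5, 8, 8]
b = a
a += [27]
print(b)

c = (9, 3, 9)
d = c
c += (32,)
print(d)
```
[5, 8, 8, 27]
(9, 3, 9)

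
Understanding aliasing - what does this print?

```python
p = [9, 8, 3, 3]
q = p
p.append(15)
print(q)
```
[9, 8, 3, 3, 15]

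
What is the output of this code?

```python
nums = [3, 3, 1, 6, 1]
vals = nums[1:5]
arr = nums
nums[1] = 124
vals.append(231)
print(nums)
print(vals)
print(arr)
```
[3, 124, 1, 6, 1]
[3, 1, 6, 1, 231]
[3, 124, 1, 6, 1]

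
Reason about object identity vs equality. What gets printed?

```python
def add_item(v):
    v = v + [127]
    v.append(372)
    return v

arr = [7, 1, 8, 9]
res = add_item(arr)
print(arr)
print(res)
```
[7, 1, 8, 9]
[7, 1, 8, 9, 127, 372]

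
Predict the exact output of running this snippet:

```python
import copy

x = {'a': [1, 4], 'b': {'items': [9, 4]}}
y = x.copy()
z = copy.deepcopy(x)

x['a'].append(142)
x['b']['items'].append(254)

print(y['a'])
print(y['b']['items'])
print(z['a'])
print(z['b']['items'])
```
[1, 4, 142]
[9, 4, 254]
[1, 4]
[9, 4]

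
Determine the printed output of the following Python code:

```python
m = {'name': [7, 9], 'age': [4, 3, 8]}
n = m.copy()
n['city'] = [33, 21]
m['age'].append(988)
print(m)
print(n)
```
{'name': [7, 9], 'age': [4, 3, 8, 988]}
{'name': [7, 9], 'age': [4, 3, 8, 988], 'city': [33, 21]}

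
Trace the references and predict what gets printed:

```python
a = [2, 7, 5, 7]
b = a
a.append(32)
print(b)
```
[2, 7, 5, 7, 32]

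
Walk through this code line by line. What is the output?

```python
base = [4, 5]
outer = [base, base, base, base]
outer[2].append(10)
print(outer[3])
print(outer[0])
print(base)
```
[4, 5, 10]
[4, 5, 10]
[4, 5, 10]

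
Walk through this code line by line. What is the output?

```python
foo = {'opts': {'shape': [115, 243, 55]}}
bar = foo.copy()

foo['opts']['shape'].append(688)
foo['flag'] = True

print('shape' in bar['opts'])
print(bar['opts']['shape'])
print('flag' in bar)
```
True
[115, 243, 55, 688]
False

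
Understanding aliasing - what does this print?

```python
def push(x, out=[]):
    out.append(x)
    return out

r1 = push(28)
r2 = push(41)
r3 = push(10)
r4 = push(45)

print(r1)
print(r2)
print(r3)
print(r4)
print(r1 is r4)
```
[28, 41, 10, 45]
[28, 41, 10, 45]
[28, 41, 10, 45]
[28, 41, 10, 45]
True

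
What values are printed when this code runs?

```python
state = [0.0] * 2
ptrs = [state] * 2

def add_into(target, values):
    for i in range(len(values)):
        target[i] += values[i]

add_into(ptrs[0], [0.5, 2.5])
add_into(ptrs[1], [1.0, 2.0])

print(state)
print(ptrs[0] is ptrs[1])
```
[1.5, 4.5]
True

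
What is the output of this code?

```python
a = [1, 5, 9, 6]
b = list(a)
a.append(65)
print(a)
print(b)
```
[1, 5, 9, 6, 65]
[1, 5, 9, 6]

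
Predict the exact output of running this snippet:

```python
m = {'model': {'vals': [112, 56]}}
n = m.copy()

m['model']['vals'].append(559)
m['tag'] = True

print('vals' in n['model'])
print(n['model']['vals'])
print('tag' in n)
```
True
[112, 56, 559]
False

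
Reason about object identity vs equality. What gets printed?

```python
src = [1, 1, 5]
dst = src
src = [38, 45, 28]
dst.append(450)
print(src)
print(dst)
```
[38, 45, 28]
[1, 1, 5, 450]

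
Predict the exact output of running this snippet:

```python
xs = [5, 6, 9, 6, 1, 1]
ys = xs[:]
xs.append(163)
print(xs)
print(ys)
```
[5, 6, 9, 6, 1, 1, 163]
[5, 6, 9, 6, 1, 1]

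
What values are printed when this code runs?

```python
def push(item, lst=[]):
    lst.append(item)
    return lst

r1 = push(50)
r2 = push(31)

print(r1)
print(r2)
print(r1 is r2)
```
[50, 31]
[50, 31]
True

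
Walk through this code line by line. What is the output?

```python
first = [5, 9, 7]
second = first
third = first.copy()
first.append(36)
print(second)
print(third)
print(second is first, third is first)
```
[5, 9, 7, 36]
[5, 9, 7]
True False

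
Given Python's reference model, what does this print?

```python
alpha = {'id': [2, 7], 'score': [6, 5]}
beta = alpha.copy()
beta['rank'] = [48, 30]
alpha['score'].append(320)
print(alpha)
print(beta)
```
{'id': [2, 7], 'score': [6, 5, 320]}
{'id': [2, 7], 'score': [6, 5, 320], 'rank': [48, 30]}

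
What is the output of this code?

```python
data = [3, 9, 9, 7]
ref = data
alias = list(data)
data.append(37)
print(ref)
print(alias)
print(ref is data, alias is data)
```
[3, 9, 9, 7, 37]
[3, 9, 9, 7]
True False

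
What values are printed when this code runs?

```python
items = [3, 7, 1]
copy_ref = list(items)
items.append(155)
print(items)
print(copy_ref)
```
[3, 7, 1, 155]
[3, 7, 1]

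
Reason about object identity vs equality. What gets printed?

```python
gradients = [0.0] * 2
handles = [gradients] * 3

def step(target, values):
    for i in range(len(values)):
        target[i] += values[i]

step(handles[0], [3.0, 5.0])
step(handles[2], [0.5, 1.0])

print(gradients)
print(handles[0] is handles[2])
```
[3.5, 6.0]
True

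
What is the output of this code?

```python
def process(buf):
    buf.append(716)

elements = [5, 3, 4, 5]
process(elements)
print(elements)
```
[5, 3, 4, 5, 716]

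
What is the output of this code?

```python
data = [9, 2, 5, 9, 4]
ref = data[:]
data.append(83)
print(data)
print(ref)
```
[9, 2, 5, 9, 4, 83]
[9, 2, 5, 9, 4]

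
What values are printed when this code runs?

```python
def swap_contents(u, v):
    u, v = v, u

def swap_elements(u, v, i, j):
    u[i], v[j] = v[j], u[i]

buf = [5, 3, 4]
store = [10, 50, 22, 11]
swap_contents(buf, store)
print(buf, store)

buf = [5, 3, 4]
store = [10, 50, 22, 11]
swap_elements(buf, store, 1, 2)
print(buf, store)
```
[5, 3, 4] [10, 50, 22, 11]
[5, 22, 4] [10, 50, 3, 11]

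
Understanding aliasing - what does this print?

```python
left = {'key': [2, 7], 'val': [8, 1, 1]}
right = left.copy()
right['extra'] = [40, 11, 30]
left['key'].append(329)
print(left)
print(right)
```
{'key': [2, 7, 329], 'val': [8, 1, 1]}
{'key': [2, 7, 329], 'val': [8, 1, 1], 'extra': [40, 11, 30]}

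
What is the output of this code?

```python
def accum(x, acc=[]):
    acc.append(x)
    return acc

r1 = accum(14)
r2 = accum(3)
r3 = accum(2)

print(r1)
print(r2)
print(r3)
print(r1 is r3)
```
[14, 3, 2]
[14, 3, 2]
[14, 3, 2]
True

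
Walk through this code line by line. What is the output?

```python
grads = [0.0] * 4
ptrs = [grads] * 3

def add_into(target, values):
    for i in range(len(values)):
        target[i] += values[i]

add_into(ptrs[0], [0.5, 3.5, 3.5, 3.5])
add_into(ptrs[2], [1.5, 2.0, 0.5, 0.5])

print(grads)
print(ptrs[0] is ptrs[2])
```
[2.0, 5.5, 4.0, 4.0]
True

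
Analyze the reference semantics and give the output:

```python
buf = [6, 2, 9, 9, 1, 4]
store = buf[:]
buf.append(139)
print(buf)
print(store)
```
[6, 2, 9, 9, 1, 4, 139]
[6, 2, 9, 9, 1, 4]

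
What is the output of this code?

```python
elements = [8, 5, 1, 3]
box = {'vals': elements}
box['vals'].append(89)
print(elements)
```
[8, 5, 1, 3, 89]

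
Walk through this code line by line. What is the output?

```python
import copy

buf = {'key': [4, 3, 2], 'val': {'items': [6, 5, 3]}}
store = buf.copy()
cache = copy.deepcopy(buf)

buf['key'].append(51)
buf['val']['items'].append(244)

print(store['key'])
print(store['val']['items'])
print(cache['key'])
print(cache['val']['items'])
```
[4, 3, 2, 51]
[6, 5, 3, 244]
[4, 3, 2]
[6, 5, 3]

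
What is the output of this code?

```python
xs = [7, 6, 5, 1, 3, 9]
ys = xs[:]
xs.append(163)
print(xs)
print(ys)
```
[7, 6, 5, 1, 3, 9, 163]
[7, 6, 5, 1, 3, 9]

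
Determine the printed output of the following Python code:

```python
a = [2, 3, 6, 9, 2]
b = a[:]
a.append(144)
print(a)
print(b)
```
[2, 3, 6, 9, 2, 144]
[2, 3, 6, 9, 2]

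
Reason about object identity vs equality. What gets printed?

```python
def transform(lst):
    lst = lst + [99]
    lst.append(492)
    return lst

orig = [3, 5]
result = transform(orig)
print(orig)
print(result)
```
[3, 5]
[3, 5, 99, 492]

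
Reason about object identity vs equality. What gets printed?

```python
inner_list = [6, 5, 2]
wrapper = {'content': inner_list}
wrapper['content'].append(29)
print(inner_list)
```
[6, 5, 2, 29]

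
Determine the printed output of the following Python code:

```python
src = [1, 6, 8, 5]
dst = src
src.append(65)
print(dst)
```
[1, 6, 8, 5, 65]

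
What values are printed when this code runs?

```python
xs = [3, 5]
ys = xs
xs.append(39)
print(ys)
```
[3, 5, 39]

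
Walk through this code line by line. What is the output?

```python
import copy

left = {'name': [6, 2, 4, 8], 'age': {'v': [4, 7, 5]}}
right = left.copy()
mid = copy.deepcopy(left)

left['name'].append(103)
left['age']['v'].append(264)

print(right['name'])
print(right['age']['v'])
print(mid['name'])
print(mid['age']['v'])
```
[6, 2, 4, 8, 103]
[4, 7, 5, 264]
[6, 2, 4, 8]
[4, 7, 5]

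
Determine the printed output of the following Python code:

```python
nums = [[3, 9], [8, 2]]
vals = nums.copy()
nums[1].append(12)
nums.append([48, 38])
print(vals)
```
[[3, 9], [8, 2, 12]]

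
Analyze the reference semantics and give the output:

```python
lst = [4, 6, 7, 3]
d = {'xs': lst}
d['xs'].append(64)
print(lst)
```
[4, 6, 7, 3, 64]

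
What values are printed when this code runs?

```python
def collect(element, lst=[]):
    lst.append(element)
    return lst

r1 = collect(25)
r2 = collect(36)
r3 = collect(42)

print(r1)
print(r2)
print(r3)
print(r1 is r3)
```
[25, 36, 42]
[25, 36, 42]
[25, 36, 42]
True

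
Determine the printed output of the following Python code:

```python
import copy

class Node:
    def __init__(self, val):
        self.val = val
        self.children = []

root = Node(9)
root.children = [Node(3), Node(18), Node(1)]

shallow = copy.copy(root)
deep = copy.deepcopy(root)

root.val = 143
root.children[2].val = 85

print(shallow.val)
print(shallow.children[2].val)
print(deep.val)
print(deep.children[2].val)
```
9
85
9
1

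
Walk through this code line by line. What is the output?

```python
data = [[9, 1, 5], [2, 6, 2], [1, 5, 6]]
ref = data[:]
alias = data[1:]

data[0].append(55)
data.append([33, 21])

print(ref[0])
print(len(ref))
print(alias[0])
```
[9, 1, 5, 55]
3
[2, 6, 2]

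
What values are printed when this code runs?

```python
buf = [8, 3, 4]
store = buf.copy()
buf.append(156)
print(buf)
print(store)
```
[8, 3, 4, 156]
[8, 3, 4]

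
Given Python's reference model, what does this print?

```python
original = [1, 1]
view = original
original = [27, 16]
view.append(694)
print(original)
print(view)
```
[27, 16]
[1, 1, 694]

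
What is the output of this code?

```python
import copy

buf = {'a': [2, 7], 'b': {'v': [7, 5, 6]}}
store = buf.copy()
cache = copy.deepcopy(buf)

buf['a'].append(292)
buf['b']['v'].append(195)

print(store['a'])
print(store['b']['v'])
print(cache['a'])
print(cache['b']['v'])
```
[2, 7, 292]
[7, 5, 6, 195]
[2, 7]
[7, 5, 6]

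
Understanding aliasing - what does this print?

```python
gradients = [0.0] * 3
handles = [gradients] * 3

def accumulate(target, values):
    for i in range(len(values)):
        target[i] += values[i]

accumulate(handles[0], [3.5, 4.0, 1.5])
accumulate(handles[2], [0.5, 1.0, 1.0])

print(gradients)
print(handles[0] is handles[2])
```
[4.0, 5.0, 2.5]
True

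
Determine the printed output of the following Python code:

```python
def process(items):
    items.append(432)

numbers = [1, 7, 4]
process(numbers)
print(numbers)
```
[1, 7, 4, 432]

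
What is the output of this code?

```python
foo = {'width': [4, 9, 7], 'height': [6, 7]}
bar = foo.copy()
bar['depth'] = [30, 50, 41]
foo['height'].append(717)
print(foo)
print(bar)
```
{'width': [4, 9, 7], 'height': [6, 7, 717]}
{'width': [4, 9, 7], 'height': [6, 7, 717], 'depth': [30, 50, 41]}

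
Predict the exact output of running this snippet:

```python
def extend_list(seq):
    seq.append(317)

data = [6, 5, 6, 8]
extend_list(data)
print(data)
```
[6, 5, 6, 8, 317]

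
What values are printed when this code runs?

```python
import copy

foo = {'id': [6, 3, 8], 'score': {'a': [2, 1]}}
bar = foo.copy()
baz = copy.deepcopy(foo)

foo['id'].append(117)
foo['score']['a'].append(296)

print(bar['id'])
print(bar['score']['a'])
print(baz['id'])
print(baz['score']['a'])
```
[6, 3, 8, 117]
[2, 1, 296]
[6, 3, 8]
[2, 1]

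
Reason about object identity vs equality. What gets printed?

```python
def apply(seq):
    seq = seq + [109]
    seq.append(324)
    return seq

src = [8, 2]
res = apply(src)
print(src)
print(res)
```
[8, 2]
[8, 2, 109, 324]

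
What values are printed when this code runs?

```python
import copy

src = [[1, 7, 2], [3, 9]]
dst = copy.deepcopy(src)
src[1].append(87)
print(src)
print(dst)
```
[[1, 7, 2], [3, 9, 87]]
[[1, 7, 2], [3, 9]]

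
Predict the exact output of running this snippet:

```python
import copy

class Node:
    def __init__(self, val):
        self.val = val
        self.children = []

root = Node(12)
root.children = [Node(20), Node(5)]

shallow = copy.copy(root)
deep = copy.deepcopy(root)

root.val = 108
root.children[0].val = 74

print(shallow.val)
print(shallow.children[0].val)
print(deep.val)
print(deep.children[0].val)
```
12
74
12
20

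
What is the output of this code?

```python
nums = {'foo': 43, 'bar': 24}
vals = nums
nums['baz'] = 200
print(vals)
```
{'foo': 43, 'bar': 24, 'baz': 200}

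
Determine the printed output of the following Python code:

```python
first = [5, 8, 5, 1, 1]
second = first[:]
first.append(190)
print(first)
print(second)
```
[5, 8, 5, 1, 1, 190]
[5, 8, 5, 1, 1]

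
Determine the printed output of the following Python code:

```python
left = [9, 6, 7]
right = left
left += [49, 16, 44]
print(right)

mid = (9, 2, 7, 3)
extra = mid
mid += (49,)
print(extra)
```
[9, 6, 7, 49, 16, 44]
(9, 2, 7, 3)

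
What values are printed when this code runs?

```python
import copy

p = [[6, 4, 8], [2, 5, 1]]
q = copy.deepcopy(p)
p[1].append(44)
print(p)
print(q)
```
[[6, 4, 8], [2, 5, 1, 44]]
[[6, 4, 8], [2, 5, 1]]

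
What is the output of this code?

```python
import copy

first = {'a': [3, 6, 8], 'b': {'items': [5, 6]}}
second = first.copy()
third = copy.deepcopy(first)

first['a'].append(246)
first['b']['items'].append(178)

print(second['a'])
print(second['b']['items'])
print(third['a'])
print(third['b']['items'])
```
[3, 6, 8, 246]
[5, 6, 178]
[3, 6, 8]
[5, 6]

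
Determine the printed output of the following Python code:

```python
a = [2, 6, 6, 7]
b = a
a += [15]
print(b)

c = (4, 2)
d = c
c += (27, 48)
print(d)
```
[2, 6, 6, 7, 15]
(4, 2)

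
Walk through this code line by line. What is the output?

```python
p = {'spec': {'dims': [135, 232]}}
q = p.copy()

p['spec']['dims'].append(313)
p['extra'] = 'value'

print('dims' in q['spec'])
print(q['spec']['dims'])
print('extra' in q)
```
True
[135, 232, 313]
False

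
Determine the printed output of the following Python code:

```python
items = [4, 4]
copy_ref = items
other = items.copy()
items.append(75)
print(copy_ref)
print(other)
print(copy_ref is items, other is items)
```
[4, 4, 75]
[4, 4]
True False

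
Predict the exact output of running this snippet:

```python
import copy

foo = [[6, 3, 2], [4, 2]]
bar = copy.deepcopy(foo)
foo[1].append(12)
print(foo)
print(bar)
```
[[6, 3, 2], [4, 2, 12]]
[[6, 3, 2], [4, 2]]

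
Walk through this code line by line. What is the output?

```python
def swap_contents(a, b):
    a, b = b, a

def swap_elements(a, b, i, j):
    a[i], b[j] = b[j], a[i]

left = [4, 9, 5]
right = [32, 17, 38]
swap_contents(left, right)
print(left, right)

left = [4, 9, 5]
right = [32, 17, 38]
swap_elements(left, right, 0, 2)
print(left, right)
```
[4, 9, 5] [32, 17, 38]
[38, 9, 5] [32, 17, 4]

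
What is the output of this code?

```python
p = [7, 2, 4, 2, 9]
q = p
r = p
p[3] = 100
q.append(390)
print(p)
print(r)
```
[7, 2, 4, 100, 9, 390]
[7, 2, 4, 100, 9, 390]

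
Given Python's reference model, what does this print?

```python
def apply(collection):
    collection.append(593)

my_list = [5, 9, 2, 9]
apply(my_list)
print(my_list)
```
[5, 9, 2, 9, 593]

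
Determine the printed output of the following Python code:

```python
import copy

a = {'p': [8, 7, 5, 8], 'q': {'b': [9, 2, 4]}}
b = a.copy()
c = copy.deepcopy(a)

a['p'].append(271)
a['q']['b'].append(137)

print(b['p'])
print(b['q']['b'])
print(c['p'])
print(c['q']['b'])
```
[8, 7, 5, 8, 271]
[9, 2, 4, 137]
[8, 7, 5, 8]
[9, 2, 4]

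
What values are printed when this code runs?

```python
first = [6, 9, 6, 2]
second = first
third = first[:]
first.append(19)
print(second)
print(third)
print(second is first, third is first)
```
[6, 9, 6, 2, 19]
[6, 9, 6, 2]
True False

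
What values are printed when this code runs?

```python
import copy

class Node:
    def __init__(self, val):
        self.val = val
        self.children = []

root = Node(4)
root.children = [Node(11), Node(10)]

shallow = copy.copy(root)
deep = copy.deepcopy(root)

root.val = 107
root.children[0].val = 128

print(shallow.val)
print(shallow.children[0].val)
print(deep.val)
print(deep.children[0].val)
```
4
128
4
11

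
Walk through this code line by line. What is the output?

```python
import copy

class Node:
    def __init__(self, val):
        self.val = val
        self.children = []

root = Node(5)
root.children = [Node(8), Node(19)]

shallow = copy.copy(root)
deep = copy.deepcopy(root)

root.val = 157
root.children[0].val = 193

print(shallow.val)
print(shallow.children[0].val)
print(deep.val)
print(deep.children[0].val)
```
5
193
5
8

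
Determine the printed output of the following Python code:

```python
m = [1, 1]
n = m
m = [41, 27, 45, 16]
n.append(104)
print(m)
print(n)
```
[41, 27, 45, 16]
[1, 1, 104]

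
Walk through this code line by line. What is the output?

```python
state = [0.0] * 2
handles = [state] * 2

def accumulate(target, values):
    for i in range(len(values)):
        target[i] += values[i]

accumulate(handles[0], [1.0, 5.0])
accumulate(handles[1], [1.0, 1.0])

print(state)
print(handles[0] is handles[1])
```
[2.0, 6.0]
True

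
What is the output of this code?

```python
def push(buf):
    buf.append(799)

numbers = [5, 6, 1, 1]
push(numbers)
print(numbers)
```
[5, 6, 1, 1, 799]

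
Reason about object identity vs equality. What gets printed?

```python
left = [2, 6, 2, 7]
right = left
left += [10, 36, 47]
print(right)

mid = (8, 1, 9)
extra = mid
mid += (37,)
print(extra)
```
[2, 6, 2, 7, 10, 36, 47]
(8, 1, 9)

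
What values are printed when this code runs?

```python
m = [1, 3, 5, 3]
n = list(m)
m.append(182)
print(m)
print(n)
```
[1, 3, 5, 3, 182]
[1, 3, 5, 3]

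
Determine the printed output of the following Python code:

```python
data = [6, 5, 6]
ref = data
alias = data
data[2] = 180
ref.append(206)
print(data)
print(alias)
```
[6, 5, 180, 206]
[6, 5, 180, 206]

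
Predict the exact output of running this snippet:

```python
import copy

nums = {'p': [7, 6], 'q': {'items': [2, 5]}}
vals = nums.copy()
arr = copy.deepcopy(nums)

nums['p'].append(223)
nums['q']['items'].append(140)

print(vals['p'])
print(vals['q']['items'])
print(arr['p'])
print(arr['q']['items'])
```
[7, 6, 223]
[2, 5, 140]
[7, 6]
[2, 5]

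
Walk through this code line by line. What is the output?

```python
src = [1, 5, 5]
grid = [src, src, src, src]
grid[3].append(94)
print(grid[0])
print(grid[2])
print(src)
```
[1, 5, 5, 94]
[1, 5, 5, 94]
[1, 5, 5, 94]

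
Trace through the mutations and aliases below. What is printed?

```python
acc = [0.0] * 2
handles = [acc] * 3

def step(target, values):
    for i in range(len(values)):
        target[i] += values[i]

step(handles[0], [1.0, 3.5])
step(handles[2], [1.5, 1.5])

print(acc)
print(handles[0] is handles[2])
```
[2.5, 5.0]
True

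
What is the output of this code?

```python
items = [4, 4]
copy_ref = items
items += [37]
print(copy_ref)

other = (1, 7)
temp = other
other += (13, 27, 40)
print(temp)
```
[4, 4, 37]
(1, 7)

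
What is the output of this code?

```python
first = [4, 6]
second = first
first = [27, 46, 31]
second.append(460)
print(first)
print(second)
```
[27, 46, 31]
[4, 6, 460]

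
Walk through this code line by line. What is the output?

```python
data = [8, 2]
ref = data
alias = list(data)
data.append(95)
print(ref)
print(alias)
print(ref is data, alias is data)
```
[8, 2, 95]
[8, 2]
True False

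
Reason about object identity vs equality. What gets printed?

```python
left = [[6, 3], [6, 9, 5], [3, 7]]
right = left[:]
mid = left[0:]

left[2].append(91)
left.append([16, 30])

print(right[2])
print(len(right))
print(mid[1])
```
[3, 7, 91]
3
[6, 9, 5]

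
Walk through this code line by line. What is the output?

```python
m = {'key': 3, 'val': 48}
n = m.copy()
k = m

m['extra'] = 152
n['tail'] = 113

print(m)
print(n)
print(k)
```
{'key': 3, 'val': 48, 'extra': 152}
{'key': 3, 'val': 48, 'tail': 113}
{'key': 3, 'val': 48, 'extra': 152}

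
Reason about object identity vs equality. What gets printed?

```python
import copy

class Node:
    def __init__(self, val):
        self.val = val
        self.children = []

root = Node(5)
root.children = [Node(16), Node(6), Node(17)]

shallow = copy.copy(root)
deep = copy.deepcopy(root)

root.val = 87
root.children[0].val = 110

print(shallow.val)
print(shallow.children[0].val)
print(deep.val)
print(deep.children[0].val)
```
5
110
5
16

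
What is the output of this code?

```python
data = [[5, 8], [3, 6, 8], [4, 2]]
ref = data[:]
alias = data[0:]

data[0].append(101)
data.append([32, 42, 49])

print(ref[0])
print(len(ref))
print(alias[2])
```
[5, 8, 101]
3
[4, 2]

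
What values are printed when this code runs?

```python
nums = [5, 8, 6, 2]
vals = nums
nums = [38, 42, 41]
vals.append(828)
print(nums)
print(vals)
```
[38, 42, 41]
[5, 8, 6, 2, 828]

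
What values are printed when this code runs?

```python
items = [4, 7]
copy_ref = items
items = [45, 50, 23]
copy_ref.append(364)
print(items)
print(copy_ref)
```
[45, 50, 23]
[4, 7, 364]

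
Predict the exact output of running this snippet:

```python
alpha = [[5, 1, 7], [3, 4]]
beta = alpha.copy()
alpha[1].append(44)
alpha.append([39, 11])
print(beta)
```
[[5, 1, 7], [3, 4, 44]]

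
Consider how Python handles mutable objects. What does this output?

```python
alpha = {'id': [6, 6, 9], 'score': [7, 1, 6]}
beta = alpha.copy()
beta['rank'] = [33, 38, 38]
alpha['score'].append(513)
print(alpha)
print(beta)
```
{'id': [6, 6, 9], 'score': [7, 1, 6, 513]}
{'id': [6, 6, 9], 'score': [7, 1, 6, 513], 'rank': [33, 38, 38]}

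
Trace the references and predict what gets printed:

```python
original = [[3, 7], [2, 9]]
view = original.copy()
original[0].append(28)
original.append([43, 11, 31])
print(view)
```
[[3, 7, 28], [2, 9]]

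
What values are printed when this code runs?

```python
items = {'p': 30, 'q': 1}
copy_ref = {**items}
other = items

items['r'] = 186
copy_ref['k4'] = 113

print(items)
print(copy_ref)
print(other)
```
{'p': 30, 'q': 1, 'r': 186}
{'p': 30, 'q': 1, 'k4': 113}
{'p': 30, 'q': 1, 'r': 186}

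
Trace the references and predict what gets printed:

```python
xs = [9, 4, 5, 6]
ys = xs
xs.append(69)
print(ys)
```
[9, 4, 5, 6, 69]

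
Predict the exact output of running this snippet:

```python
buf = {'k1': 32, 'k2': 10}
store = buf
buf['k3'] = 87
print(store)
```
{'k1': 32, 'k2': 10, 'k3': 87}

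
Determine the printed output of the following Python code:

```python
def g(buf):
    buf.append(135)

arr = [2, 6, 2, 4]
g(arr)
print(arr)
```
[2, 6, 2, 4, 135]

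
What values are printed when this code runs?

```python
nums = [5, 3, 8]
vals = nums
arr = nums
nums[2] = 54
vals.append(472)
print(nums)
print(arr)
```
[5, 3, 54, 472]
[5, 3, 54, 472]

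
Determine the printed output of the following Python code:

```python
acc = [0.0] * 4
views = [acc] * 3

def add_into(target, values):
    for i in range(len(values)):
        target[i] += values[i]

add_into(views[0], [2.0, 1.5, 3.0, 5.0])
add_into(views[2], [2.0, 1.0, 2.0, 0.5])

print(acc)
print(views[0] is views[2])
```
[4.0, 2.5, 5.0, 5.5]
True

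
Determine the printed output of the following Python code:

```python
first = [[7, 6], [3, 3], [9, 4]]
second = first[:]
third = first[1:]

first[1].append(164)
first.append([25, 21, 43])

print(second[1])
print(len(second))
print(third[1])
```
[3, 3, 164]
3
[9, 4]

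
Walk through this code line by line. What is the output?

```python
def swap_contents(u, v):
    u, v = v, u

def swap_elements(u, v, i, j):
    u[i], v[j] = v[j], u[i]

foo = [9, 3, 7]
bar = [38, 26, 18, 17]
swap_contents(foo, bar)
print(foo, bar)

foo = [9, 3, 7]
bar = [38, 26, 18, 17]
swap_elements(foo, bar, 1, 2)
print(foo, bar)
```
[9, 3, 7] [38, 26, 18, 17]
[9, 18, 7] [38, 26, 3, 17]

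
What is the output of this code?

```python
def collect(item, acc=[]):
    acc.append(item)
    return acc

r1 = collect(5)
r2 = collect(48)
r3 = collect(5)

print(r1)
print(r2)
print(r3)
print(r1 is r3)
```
[5, 48, 5]
[5, 48, 5]
[5, 48, 5]
True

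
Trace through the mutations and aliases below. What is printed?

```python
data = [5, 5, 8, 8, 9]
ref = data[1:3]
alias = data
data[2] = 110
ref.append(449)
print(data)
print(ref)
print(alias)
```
[5, 5, 110, 8, 9]
[5, 8, 449]
[5, 5, 110, 8, 9]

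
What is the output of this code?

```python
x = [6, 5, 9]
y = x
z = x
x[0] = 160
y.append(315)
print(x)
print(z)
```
[160, 5, 9, 315]
[160, 5, 9, 315]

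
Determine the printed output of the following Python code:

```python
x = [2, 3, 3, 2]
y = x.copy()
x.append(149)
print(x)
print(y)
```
[2, 3, 3, 2, 149]
[2, 3, 3, 2]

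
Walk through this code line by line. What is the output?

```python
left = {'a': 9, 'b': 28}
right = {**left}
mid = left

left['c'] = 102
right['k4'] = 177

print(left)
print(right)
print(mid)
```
{'a': 9, 'b': 28, 'c': 102}
{'a': 9, 'b': 28, 'k4': 177}
{'a': 9, 'b': 28, 'c': 102}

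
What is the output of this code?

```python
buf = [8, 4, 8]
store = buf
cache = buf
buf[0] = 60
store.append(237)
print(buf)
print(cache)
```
[60, 4, 8, 237]
[60, 4, 8, 237]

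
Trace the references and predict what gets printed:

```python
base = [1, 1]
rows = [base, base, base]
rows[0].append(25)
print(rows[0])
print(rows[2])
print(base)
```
[1, 1, 25]
[1, 1, 25]
[1, 1, 25]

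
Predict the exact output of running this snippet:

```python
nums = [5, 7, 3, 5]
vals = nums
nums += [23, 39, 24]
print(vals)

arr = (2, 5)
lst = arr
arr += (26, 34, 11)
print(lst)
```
[5, 7, 3, 5, 23, 39, 24]
(2, 5)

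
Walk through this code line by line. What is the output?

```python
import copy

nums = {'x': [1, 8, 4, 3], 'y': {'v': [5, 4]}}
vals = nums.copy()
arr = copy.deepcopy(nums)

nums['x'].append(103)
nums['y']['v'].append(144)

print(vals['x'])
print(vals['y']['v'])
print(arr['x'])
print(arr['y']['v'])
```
[1, 8, 4, 3, 103]
[5, 4, 144]
[1, 8, 4, 3]
[5, 4]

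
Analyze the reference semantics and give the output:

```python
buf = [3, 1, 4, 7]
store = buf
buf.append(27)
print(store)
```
[3, 1, 4, 7, 27]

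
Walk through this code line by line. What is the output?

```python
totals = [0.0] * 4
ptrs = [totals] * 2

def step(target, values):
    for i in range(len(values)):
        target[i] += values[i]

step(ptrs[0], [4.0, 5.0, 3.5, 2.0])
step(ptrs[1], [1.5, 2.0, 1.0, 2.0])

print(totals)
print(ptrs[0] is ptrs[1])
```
[5.5, 7.0, 4.5, 4.0]
True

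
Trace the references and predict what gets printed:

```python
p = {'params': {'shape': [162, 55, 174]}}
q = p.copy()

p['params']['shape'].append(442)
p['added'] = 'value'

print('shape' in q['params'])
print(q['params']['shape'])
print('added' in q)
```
True
[162, 55, 174, 442]
False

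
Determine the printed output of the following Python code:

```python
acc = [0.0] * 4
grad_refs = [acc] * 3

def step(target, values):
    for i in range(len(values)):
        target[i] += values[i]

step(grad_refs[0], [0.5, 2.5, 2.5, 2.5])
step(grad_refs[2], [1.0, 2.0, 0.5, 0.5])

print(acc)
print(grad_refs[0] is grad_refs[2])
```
[1.5, 4.5, 3.0, 3.0]
True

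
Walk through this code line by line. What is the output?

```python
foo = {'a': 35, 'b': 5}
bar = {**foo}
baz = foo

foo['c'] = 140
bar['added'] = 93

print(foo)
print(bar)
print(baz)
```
{'a': 35, 'b': 5, 'c': 140}
{'a': 35, 'b': 5, 'added': 93}
{'a': 35, 'b': 5, 'c': 140}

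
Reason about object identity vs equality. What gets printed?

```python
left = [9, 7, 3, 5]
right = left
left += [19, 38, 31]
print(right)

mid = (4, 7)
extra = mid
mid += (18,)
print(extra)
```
[9, 7, 3, 5, 19, 38, 31]
(4, 7)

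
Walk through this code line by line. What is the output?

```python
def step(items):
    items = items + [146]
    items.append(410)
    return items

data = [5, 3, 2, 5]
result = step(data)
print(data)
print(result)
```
[5, 3, 2, 5]
[5, 3, 2, 5, 146, 410]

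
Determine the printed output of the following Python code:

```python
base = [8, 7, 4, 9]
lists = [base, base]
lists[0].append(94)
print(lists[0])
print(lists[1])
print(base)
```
[8, 7, 4, 9, 94]
[8, 7, 4, 9, 94]
[8, 7, 4, 9, 94]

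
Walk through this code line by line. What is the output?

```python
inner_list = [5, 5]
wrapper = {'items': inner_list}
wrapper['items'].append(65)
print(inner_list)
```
[5, 5, 65]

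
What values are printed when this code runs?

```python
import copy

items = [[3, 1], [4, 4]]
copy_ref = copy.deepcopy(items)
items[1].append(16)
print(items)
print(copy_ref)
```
[[3, 1], [4, 4, 16]]
[[3, 1], [4, 4]]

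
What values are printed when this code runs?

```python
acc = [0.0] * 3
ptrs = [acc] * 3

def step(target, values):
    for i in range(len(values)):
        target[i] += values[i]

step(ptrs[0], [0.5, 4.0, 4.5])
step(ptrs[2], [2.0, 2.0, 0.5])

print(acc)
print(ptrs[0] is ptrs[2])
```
[2.5, 6.0, 5.0]
True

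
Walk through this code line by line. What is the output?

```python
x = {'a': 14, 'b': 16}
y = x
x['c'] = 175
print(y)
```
{'a': 14, 'b': 16, 'c': 175}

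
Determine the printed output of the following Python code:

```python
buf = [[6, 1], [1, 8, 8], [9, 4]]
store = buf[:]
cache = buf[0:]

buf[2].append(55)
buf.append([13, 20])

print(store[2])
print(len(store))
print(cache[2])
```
[9, 4, 55]
3
[9, 4, 55]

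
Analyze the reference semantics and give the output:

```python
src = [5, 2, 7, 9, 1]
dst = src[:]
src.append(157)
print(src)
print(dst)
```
[5, 2, 7, 9, 1, 157]
[5, 2, 7, 9, 1]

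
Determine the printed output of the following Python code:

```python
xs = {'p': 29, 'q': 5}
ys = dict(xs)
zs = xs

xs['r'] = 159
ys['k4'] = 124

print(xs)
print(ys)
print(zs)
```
{'p': 29, 'q': 5, 'r': 159}
{'p': 29, 'q': 5, 'k4': 124}
{'p': 29, 'q': 5, 'r': 159}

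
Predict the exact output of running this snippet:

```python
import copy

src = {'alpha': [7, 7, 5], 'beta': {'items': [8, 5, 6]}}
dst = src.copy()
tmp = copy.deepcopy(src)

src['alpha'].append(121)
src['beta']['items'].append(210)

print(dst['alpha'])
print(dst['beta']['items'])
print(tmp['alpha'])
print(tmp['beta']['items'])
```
[7, 7, 5, 121]
[8, 5, 6, 210]
[7, 7, 5]
[8, 5, 6]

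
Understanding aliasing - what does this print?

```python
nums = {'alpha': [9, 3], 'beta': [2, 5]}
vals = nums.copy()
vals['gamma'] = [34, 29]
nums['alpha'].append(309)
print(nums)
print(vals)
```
{'alpha': [9, 3, 309], 'beta': [2, 5]}
{'alpha': [9, 3, 309], 'beta': [2, 5], 'gamma': [34, 29]}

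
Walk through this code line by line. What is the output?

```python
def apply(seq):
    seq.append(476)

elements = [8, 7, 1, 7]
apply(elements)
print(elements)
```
[8, 7, 1, 7, 476]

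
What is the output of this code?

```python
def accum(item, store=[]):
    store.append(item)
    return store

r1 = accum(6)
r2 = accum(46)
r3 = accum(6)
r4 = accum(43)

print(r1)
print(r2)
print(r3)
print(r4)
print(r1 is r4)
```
[6, 46, 6, 43]
[6, 46, 6, 43]
[6, 46, 6, 43]
[6, 46, 6, 43]
True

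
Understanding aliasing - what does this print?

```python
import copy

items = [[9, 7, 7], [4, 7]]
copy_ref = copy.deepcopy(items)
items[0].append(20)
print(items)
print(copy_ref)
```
[[9, 7, 7, 20], [4, 7]]
[[9, 7, 7], [4, 7]]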